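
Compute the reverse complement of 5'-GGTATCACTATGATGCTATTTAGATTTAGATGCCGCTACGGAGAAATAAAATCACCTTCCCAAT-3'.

5'-ATTGGGAAGGTGATTTTATTTCTCCGTAGCGGCATCTAAATCTAAATAGCATCATAGTGATACC-3'

Complement each base (A↔T, G↔C): CCATAGTGATACTACGATAAATCTAAATCTACGGCGATGCCTCTTTATTTTAGTGGAAGGGTTA. Then reverse.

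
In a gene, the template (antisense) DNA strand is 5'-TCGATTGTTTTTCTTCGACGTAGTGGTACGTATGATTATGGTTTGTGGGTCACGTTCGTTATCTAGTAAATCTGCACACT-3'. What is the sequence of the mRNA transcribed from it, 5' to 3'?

RNA polymerase reads the template 3'→5' and synthesizes mRNA 5'→3' by base-pairing (A→U, T→A, G↔C). The complement of the template is AGCTAACAAAAAGAAGCTGCATCACCATGCATACTAATACCAAACACCCAGTGCAAGCAATAGATCATTTAGACGTGTGA; antiparallel, so 5'→3' the coding strand is AGTGTGCAGATTTACTAGATAACGAACGTGACCCACAAACCATAATCATACGTACCACTACGTCGAAGAAAAACAATCGA. Replace T with U for the mRNA.

5'-AGUGUGCAGAUUUACUAGAUAACGAACGUGACCCACAAACCAUAAUCAUACGUACCACUACGUCGAAGAAAAACAAUCGA-3'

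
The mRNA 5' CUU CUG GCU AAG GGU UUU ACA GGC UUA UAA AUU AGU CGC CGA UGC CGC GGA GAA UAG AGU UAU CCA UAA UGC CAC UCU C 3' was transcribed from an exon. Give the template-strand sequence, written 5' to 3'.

5'-GAGAGTGGCATTATGGATAACTCTATTCTCCGCGGCATCGGCGACTAATTTATAAGCCTGTAAAACCCTTAGCCAGAAG-3'

Replace U with T to get the coding DNA strand: CTTCTGGCTAAGGGTTTTACAGGCTTATAAATTAGTCGCCGATGCCGCGGAGAATAGAGTTATCCATAATGCCACTCTC. The template strand is its reverse complement (complement GAAGACCGATTCCCAAAATGTCCGAATATTTAATCAGCGGCTACGGCGCCTCTTATCTCAATAGGTATTACGGTGAGAG, then reverse).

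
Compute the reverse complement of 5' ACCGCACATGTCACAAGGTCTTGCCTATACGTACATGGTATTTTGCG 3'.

5'-CGCAAAATACCATGTACGTATAGGCAAGACCTTGTGACATGTGCGGT-3'

Reading the sequence 3'→5' and pairing each base (A↔T, G↔C) gives the reverse complement directly.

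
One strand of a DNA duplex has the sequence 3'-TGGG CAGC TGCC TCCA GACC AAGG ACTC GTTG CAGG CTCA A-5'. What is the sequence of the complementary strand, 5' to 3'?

The strand is given 3'→5', so its complement runs 5'→3' in the same left-to-right order: pair each base A↔T, G↔C.

5'-ACCCGTCGACGGAGGTCTGGTTCCTGAGCAACGTCCGAGTT-3'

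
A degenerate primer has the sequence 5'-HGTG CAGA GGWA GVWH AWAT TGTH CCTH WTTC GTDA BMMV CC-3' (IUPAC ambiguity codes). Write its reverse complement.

5'-GGBKKVTHACGAAWDAGGDACAATWTDWBCTWCCTCTGCACD-3'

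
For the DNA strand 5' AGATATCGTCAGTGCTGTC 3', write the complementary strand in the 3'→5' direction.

3'-TCTATAGCAGTCACGACAG-5'

Base-pairing A↔T, G↔C gives the complement. The complementary strand is antiparallel, so paired with a 5'→3' strand it runs 3'→5'.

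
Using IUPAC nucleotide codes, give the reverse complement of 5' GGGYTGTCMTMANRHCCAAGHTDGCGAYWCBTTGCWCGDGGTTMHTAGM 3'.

5'-KCTADKAACCHCGWGCAAVGWRTCGCHADCTTGGDYNTKAKGACARCCC-3'

Standard pairs A↔T, G↔C; ambiguity codes pair R↔Y, M↔K, W↔W, B↔V, D↔H, N↔N. Complement (CCCRACAGKAKTNYDGGTTCDAHCGCTRWGVAACGWGCHCCAAKDATCK), then reverse for 5'→3'.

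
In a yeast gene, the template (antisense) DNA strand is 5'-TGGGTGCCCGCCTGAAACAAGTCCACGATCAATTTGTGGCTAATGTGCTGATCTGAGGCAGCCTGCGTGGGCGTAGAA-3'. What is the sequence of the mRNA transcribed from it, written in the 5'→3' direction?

5'-UUCUACGCCCACGCAGGCUGCCUCAGAUCAGCACAUUAGCCACAAAUUGAUCGUGGACUUGUUUCAGGCGGGCACCCA-3'

RNA polymerase reads the template 3'→5' and synthesizes mRNA 5'→3' by base-pairing (A→U, T→A, G↔C). The complement of the template is ACCCACGGGCGGACTTTGTTCAGGTGCTAGTTAAACACCGATTACACGACTAGACTCCGTCGGACGCACCCGCATCTT; antiparallel, so 5'→3' the coding strand is TTCTACGCCCACGCAGGCTGCCTCAGATCAGCACATTAGCCACAAATTGATCGTGGACTTGTTTCAGGCGGGCACCCA. Replace T with U for the mRNA.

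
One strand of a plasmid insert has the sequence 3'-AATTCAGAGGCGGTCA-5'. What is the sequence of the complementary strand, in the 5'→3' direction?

5'-TTAAGTCTCCGCCAGT-3'

The strand is given 3'→5', so its complement runs 5'→3' in the same left-to-right order: pair each base A↔T, G↔C.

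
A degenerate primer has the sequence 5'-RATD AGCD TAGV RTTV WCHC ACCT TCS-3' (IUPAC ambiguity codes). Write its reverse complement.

5'-SGAAGGTGDGWBAAYBCTAHGCTHATY-3'

Standard pairs A↔T, G↔C; ambiguity codes pair R↔Y, W↔W, S↔S, D↔H, V↔B. Complement (YTAHTCGHATCBYAABWGDGTGGAAGS), then reverse for 5'→3'.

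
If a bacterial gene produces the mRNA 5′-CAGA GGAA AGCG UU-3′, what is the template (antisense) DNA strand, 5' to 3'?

5′-AACGCTTTCCTCTG-3′

Replace U with T to get the coding DNA strand: CAGAGGAAAGCGTT. The template strand is its reverse complement (complement GTCTCCTTTCGCAA, then reverse).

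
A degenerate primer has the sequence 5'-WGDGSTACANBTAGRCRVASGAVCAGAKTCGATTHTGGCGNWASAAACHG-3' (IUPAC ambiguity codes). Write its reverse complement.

Standard pairs A↔T, G↔C; ambiguity codes pair R↔Y, K↔M, W↔W, S↔S, B↔V, D↔H, N↔N. Complement (WCHCSATGTNVATCYGYBTSCTBGTCTMAGCTAADACCGCNWTSTTTGDC), then reverse for 5'→3'.

5'-CDGTTTSTWNCGCCADAATCGAMTCTGBTCSTBYGYCTAVNTGTASCHCW-3'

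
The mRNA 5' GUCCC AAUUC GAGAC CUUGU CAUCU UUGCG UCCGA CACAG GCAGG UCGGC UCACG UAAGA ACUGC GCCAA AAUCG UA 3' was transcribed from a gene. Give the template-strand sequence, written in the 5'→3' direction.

5'-TACGATTTTGGCGCAGTTCTTACGTGAGCCGACCTGCCTGTGTCGGACGCAAAGATGACAAGGTCTCGAATTGGGAC-3'

Replace U with T to get the coding DNA strand: GTCCCAATTCGAGACCTTGTCATCTTTGCGTCCGACACAGGCAGGTCGGCTCACGTAAGAACTGCGCCAAAATCGTA. The template strand is its reverse complement (complement CAGGGTTAAGCTCTGGAACAGTAGAAACGCAGGCTGTGTCCGTCCAGCCGAGTGCATTCTTGACGCGGTTTTAGCAT, then reverse).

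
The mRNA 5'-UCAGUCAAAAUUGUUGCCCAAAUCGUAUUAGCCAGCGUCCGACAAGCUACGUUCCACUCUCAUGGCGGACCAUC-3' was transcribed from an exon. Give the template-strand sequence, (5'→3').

5′-GATGGTCCGCCATGAGAGTGGAACGTAGCTTGTCGGACGCTGGCTAATACGATTTGGGCAACAATTTTGACTGA-3′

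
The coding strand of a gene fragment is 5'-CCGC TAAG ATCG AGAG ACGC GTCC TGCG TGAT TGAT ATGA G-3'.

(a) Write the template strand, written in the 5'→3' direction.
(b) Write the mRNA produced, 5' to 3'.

(a) 5'-CTCATATCAATCACGCAGGACGCGTCTCTCGATCTTAGCGG-3'
(b) 5'-CCGCUAAGAUCGAGAGACGCGUCCUGCGUGAUUGAUAUGAG-3'

(a) The template strand is the reverse complement of the coding strand: complement GGCGATTCTAGCTCTCTGCGCAGGACGCACTAACTATACTC, then reverse.
(b) mRNA matches the coding strand with T→U.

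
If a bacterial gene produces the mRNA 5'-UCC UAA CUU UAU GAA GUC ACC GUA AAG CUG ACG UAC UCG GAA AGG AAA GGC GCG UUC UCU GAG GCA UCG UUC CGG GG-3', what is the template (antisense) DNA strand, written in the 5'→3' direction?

5'-CCCCGGAACGATGCCTCAGAGAACGCGCCTTTCCTTTCCGAGTACGTCAGCTTTACGGTGACTTCATAAAGTTAGGA-3'

Replace U with T to get the coding DNA strand: TCCTAACTTTATGAAGTCACCGTAAAGCTGACGTACTCGGAAAGGAAAGGCGCGTTCTCTGAGGCATCGTTCCGGGG. The template strand is its reverse complement (complement AGGATTGAAATACTTCAGTGGCATTTCGACTGCATGAGCCTTTCCTTTCCGCGCAAGAGACTCCGTAGCAAGGCCCC, then reverse).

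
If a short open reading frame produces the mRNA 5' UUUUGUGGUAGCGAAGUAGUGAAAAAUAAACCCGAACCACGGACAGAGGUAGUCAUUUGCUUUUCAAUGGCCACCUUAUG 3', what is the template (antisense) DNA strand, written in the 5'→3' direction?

5'-CATAAGGTGGCCATTGAAAAGCAAATGACTACCTCTGTCCGTGGTTCGGGTTTATTTTTCACTACTTCGCTACCACAAAA-3'

Replace U with T to get the coding DNA strand: TTTTGTGGTAGCGAAGTAGTGAAAAATAAACCCGAACCACGGACAGAGGTAGTCATTTGCTTTTCAATGGCCACCTTATG. The template strand is its reverse complement (complement AAAACACCATCGCTTCATCACTTTTTATTTGGGCTTGGTGCCTGTCTCCATCAGTAAACGAAAAGTTACCGGTGGAATAC, then reverse).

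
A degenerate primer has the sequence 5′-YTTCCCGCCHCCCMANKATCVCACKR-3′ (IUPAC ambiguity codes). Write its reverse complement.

Standard pairs A↔T, G↔C; ambiguity codes pair R↔Y, M↔K, H↔D, V↔B, N↔N. Complement (RAAGGGCGGDGGGKTNMTAGBGTGMY), then reverse for 5'→3'.

5'-YMGTGBGATMNTKGGGDGGCGGGAAR-3'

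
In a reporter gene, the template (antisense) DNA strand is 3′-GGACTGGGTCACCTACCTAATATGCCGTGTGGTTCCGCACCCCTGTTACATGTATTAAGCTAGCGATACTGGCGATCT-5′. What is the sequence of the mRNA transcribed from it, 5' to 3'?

5'-CCUGACCCAGUGGAUGGAUUAUACGGCACACCAAGGCGUGGGGACAAUGUACAUAAUUCGAUCGCUAUGACCGCUAGA-3'

Reading the template 3'→5' as shown, RNA polymerase pairs each base (A→U, T→A, G↔C) to build mRNA 5'→3' directly.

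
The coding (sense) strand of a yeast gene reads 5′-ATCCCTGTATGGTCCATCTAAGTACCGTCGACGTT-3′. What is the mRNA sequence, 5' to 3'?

The mRNA is synthesized from the template strand, so it matches the coding strand with T replaced by U.

5'-AUCCCUGUAUGGUCCAUCUAAGUACCGUCGACGUU-3'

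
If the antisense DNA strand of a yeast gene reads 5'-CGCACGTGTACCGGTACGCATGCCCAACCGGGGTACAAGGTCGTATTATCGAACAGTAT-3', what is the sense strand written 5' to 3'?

The coding strand is complementary and antiparallel to the template: take the complement (A↔T, G↔C) and reverse.

5'-ATACTGTTCGATAATACGACCTTGTACCCCGGTTGGGCATGCGTACCGGTACACGTGCG-3'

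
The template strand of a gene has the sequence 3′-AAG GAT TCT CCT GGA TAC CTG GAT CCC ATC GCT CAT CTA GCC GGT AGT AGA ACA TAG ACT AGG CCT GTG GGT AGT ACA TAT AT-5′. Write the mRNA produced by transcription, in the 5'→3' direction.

5′-UUCCUAAGAGGACCUAUGGACCUAGGGUAGCGAGUAGAUCGGCCAUCAUCUUGUAUCUGAUCCGGACACCCAUCAUGUAUAUA-3′

Reading the template 3'→5' as shown, RNA polymerase pairs each base (A→U, T→A, G↔C) to build mRNA 5'→3' directly.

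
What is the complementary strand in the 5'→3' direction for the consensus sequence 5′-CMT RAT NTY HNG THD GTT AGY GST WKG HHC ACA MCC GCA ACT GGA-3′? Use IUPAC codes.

Standard pairs A↔T, G↔C; ambiguity codes pair R↔Y, M↔K, W↔W, S↔S, D↔H, N↔N. Complement (GKAYTANARDNCADHCAATCRCSAWMCDDGTGTKGGCGTTGACCT), then reverse for 5'→3'.

5'-TCCAGTTGCGGKTGTGDDCMWASCRCTAACHDACNDRANATYAKG-3'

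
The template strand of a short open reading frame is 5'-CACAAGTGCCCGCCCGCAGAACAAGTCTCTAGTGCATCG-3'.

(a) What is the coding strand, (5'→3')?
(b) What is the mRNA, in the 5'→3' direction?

(a) The coding strand is the reverse complement of the template: complement GTGTTCACGGGCGGGCGTCTTGTTCAGAGATCACGTAGC, then reverse.
(b) mRNA has the coding-strand sequence with T→U.

(a) 5′-CGATGCACTAGAGACTTGTTCTGCGGGCGGGCACTTGTG-3′
(b) 5'-CGAUGCACUAGAGACUUGUUCUGCGGGCGGGCACUUGUG-3'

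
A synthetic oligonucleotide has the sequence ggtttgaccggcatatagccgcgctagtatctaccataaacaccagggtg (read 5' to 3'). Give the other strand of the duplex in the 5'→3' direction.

5'-CACCCTGGTGTTTATGGTAGATACTAGCGCGGCTATATGCCGGTCAAACC-3'

The complement of GGTTTGACCGGCATATAGCCGCGCTAGTATCTACCATAAACACCAGGGTG is CCAAACTGGCCGTATATCGGCGCGATCATAGATGGTATTTGTGGTCCCAC (A↔T, G↔C). DNA strands are antiparallel, so the complementary strand runs 3'→5'; reversing gives the 5'→3' form.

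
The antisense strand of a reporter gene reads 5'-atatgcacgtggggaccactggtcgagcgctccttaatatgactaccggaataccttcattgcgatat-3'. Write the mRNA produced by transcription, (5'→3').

5'-AUAUCGCAAUGAAGGUAUUCCGGUAGUCAUAUUAAGGAGCGCUCGACCAGUGGUCCCCACGUGCAUAU-3'

RNA polymerase reads the template 3'→5' and synthesizes mRNA 5'→3' by base-pairing (A→U, T→A, G↔C). The complement of the template is TATACGTGCACCCCTGGTGACCAGCTCGCGAGGAATTATACTGATGGCCTTATGGAAGTAACGCTATA; antiparallel, so 5'→3' the coding strand is ATATCGCAATGAAGGTATTCCGGTAGTCATATTAAGGAGCGCTCGACCAGTGGTCCCCACGTGCATAT. Replace T with U for the mRNA.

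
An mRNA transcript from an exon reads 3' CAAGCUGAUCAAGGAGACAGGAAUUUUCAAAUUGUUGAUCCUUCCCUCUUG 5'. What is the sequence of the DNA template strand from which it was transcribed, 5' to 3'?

5'-GTTCGACTAGTTCCTCTGTCCTTAAAAGTTTAACAACTAGGAAGGGAGAAC-3'

Written 5'→3' the mRNA is GUUCUCCCUUCCUAGUUGUUAAACUUUUAAGGACAGAGGAACUAGUCGAAC, so the coding DNA strand is GTTCTCCCTTCCTAGTTGTTAAACTTTTAAGGACAGAGGAACTAGTCGAAC. The template is its reverse complement.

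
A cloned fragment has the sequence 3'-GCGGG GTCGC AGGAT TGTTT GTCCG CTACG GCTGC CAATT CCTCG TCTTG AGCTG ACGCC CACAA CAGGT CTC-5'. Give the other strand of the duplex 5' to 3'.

5'-CGCCCCAGCGTCCTAACAAACAGGCGATGCCGACGGTTAAGGAGCAGAACTCGACTGCGGGTGTTGTCCAGAG-3'

The strand is given 3'→5', so its complement runs 5'→3' in the same left-to-right order: pair each base A↔T, G↔C.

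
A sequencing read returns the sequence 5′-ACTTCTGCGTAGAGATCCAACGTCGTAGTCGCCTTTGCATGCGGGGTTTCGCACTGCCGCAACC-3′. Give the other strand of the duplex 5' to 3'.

5'-GGTTGCGGCAGTGCGAAACCCCGCATGCAAAGGCGACTACGACGTTGGATCTCTACGCAGAAGT-3'

The complement of ACTTCTGCGTAGAGATCCAACGTCGTAGTCGCCTTTGCATGCGGGGTTTCGCACTGCCGCAACC is TGAAGACGCATCTCTAGGTTGCAGCATCAGCGGAAACGTACGCCCCAAAGCGTGACGGCGTTGG (A↔T, G↔C). DNA strands are antiparallel, so the complementary strand runs 3'→5'; reversing gives the 5'→3' form.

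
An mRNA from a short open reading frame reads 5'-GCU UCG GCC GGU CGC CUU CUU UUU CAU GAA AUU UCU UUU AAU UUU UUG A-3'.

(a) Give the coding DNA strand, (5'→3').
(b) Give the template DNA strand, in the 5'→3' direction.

(a) 5'-GCTTCGGCCGGTCGCCTTCTTTTTCATGAAATTTCTTTTAATTTTTTGA-3'
(b) 5'-TCAAAAAATTAAAAGAAATTTCATGAAAAAGAAGGCGACCGGCCGAAGC-3'

(a) The coding strand matches the mRNA with U→T.
(b) The template strand is the reverse complement of the coding strand.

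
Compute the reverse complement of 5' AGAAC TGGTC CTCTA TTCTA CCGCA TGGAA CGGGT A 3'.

Reading the sequence 3'→5' and pairing each base (A↔T, G↔C) gives the reverse complement directly.

5'-TACCCGTTCCATGCGGTAGAATAGAGGACCAGTTCT-3'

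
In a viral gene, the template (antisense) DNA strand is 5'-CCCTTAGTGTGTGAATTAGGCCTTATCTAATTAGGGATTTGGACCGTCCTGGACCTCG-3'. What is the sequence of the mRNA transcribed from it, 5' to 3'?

The mRNA has the sequence of the coding strand (reverse complement of the template) with T→U. Reverse complement of CCCTTAGTGTGTGAATTAGGCCTTATCTAATTAGGGATTTGGACCGTCCTGGACCTCG is CGAGGTCCAGGACGGTCCAAATCCCTAATTAGATAAGGCCTAATTCACACACTAAGGG; then T→U.

5′-CGAGGUCCAGGACGGUCCAAAUCCCUAAUUAGAUAAGGCCUAAUUCACACACUAAGGG-3′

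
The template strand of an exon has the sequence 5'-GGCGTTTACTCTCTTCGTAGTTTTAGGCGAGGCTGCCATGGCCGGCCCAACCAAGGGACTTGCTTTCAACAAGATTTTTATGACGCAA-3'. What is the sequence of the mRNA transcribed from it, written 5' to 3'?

5'-UUGCGUCAUAAAAAUCUUGUUGAAAGCAAGUCCCUUGGUUGGGCCGGCCAUGGCAGCCUCGCCUAAAACUACGAAGAGAGUAAACGCC-3'

The mRNA has the sequence of the coding strand (reverse complement of the template) with T→U. Reverse complement of GGCGTTTACTCTCTTCGTAGTTTTAGGCGAGGCTGCCATGGCCGGCCCAACCAAGGGACTTGCTTTCAACAAGATTTTTATGACGCAA is TTGCGTCATAAAAATCTTGTTGAAAGCAAGTCCCTTGGTTGGGCCGGCCATGGCAGCCTCGCCTAAAACTACGAAGAGAGTAAACGCC; then T→U.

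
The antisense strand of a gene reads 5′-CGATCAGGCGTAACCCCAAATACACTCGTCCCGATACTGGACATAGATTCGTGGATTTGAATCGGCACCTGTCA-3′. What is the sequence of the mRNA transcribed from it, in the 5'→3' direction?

RNA polymerase reads the template 3'→5' and synthesizes mRNA 5'→3' by base-pairing (A→U, T→A, G↔C). The complement of the template is GCTAGTCCGCATTGGGGTTTATGTGAGCAGGGCTATGACCTGTATCTAAGCACCTAAACTTAGCCGTGGACAGT; antiparallel, so 5'→3' the coding strand is TGACAGGTGCCGATTCAAATCCACGAATCTATGTCCAGTATCGGGACGAGTGTATTTGGGGTTACGCCTGATCG. Replace T with U for the mRNA.

5'-UGACAGGUGCCGAUUCAAAUCCACGAAUCUAUGUCCAGUAUCGGGACGAGUGUAUUUGGGGUUACGCCUGAUCG-3'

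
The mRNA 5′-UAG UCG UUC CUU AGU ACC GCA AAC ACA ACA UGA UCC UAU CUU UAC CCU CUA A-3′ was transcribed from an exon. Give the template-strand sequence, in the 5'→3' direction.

Replace U with T to get the coding DNA strand: TAGTCGTTCCTTAGTACCGCAAACACAACATGATCCTATCTTTACCCTCTAA. The template strand is its reverse complement (complement ATCAGCAAGGAATCATGGCGTTTGTGTTGTACTAGGATAGAAATGGGAGATT, then reverse).

5'-TTAGAGGGTAAAGATAGGATCATGTTGTGTTTGCGGTACTAAGGAACGACTA-3'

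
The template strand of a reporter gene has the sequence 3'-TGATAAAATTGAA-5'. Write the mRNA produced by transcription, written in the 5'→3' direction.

5'-ACUAUUUUAACUU-3'

Reading the template 3'→5' as shown, RNA polymerase pairs each base (A→U, T→A, G↔C) to build mRNA 5'→3' directly.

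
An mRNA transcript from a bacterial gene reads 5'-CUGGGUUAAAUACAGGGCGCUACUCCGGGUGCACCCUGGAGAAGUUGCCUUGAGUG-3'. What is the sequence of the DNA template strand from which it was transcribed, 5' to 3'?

5'-CACTCAAGGCAACTTCTCCAGGGTGCACCCGGAGTAGCGCCCTGTATTTAACCCAG-3'

Replace U with T to get the coding DNA strand: CTGGGTTAAATACAGGGCGCTACTCCGGGTGCACCCTGGAGAAGTTGCCTTGAGTG. The template strand is its reverse complement (complement GACCCAATTTATGTCCCGCGATGAGGCCCACGTGGGACCTCTTCAACGGAACTCAC, then reverse).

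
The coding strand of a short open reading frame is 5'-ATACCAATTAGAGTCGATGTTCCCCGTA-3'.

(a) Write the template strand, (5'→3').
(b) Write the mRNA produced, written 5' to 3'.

(a) 5′-TACGGGGAACATCGACTCTAATTGGTAT-3′
(b) 5'-AUACCAAUUAGAGUCGAUGUUCCCCGUA-3'

(a) The template strand is the reverse complement of the coding strand: complement TATGGTTAATCTCAGCTACAAGGGGCAT, then reverse.
(b) mRNA matches the coding strand with T→U.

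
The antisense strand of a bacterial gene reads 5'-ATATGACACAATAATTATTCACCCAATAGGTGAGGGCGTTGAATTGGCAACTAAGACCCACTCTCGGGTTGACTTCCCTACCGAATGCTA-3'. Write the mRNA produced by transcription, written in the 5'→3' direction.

5'-UAGCAUUCGGUAGGGAAGUCAACCCGAGAGUGGGUCUUAGUUGCCAAUUCAACGCCCUCACCUAUUGGGUGAAUAAUUAUUGUGUCAUAU-3'

RNA polymerase reads the template 3'→5' and synthesizes mRNA 5'→3' by base-pairing (A→U, T→A, G↔C). The complement of the template is TATACTGTGTTATTAATAAGTGGGTTATCCACTCCCGCAACTTAACCGTTGATTCTGGGTGAGAGCCCAACTGAAGGGATGGCTTACGAT; antiparallel, so 5'→3' the coding strand is TAGCATTCGGTAGGGAAGTCAACCCGAGAGTGGGTCTTAGTTGCCAATTCAACGCCCTCACCTATTGGGTGAATAATTATTGTGTCATAT. Replace T with U for the mRNA.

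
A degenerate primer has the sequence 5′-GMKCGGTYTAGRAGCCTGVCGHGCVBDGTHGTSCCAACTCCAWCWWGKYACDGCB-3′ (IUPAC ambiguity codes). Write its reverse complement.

5'-VGCHGTRMCWWGWTGGAGTTGGSACDACHVBGCDCGBCAGGCTYCTARACCGMKC-3'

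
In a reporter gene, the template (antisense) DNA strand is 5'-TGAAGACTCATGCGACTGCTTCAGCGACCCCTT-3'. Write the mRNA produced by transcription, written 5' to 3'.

5'-AAGGGGUCGCUGAAGCAGUCGCAUGAGUCUUCA-3'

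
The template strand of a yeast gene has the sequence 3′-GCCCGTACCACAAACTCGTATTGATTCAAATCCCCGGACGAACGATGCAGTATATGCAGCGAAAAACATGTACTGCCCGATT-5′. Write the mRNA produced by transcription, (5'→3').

5'-CGGGCAUGGUGUUUGAGCAUAACUAAGUUUAGGGGCCUGCUUGCUACGUCAUAUACGUCGCUUUUUGUACAUGACGGGCUAA-3'

Reading the template 3'→5' as shown, RNA polymerase pairs each base (A→U, T→A, G↔C) to build mRNA 5'→3' directly.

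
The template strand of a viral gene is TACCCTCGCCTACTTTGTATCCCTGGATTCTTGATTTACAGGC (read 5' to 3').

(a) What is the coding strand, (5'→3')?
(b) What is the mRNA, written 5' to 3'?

(a) The coding strand is the reverse complement of the template: complement ATGGGAGCGGATGAAACATAGGGACCTAAGAACTAAATGTCCG, then reverse.
(b) mRNA has the coding-strand sequence with T→U.

(a) 5'-GCCTGTAAATCAAGAATCCAGGGATACAAAGTAGGCGAGGGTA-3'
(b) 5'-GCCUGUAAAUCAAGAAUCCAGGGAUACAAAGUAGGCGAGGGUA-3'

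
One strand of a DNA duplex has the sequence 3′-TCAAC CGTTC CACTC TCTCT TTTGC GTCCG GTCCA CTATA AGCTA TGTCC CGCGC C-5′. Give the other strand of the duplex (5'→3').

The strand is given 3'→5', so its complement runs 5'→3' in the same left-to-right order: pair each base A↔T, G↔C.

5'-AGTTGGCAAGGTGAGAGAGAAAACGCAGGCCAGGTGATATTCGATACAGGGCGCGG-3'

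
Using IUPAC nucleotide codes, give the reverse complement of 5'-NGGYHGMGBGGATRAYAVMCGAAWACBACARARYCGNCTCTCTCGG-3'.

5'-CCGAGAGAGNCGRYTYTGTVGTWTTCGKBTRTYATCCVCKCDRCCN-3'

Standard pairs A↔T, G↔C; ambiguity codes pair R↔Y, M↔K, W↔W, B↔V, H↔D, N↔N. Complement (NCCRDCKCVCCTAYTRTBKGCTTWTGVTGTYTYRGCNGAGAGAGCC), then reverse for 5'→3'.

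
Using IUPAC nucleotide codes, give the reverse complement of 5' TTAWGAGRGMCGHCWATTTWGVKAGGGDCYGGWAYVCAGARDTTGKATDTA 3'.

5'-TAHATMCAAHYTCTGBRTWCCRGHCCCTMBCWAAATWGDCGKCYCTCWTAA-3'

Standard pairs A↔T, G↔C; ambiguity codes pair R↔Y, M↔K, W↔W, D↔H, V↔B. Complement (AATWCTCYCKGCDGWTAAAWCBMTCCCHGRCCWTRBGTCTYHAACMTAHAT), then reverse for 5'→3'.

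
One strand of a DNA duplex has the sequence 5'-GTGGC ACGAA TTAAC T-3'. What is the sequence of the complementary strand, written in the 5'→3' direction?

5'-AGTTAATTCGTGCCAC-3'

Pairing A↔T and G↔C gives CACCGTGCTTAATTGA, running 3'→5'. Reverse for the 5'→3' convention.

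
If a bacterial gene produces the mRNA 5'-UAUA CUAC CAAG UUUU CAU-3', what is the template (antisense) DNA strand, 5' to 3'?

5'-ATGAAAACTTGGTAGTATA-3'

Replace U with T to get the coding DNA strand: TATACTACCAAGTTTTCAT. The template strand is its reverse complement (complement ATATGATGGTTCAAAAGTA, then reverse).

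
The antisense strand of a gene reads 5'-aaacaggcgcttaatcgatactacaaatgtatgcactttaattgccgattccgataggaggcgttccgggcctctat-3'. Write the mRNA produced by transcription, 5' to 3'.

RNA polymerase reads the template 3'→5' and synthesizes mRNA 5'→3' by base-pairing (A→U, T→A, G↔C). The complement of the template is TTTGTCCGCGAATTAGCTATGATGTTTACATACGTGAAATTAACGGCTAAGGCTATCCTCCGCAAGGCCCGGAGATA; antiparallel, so 5'→3' the coding strand is ATAGAGGCCCGGAACGCCTCCTATCGGAATCGGCAATTAAAGTGCATACATTTGTAGTATCGATTAAGCGCCTGTTT. Replace T with U for the mRNA.

5'-AUAGAGGCCCGGAACGCCUCCUAUCGGAAUCGGCAAUUAAAGUGCAUACAUUUGUAGUAUCGAUUAAGCGCCUGUUU-3'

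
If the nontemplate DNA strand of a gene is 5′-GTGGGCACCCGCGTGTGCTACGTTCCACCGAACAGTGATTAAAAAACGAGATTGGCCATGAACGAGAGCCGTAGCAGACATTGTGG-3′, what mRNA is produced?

mRNA has the coding-strand sequence with U in place of T.

5'-GUGGGCACCCGCGUGUGCUACGUUCCACCGAACAGUGAUUAAAAAACGAGAUUGGCCAUGAACGAGAGCCGUAGCAGACAUUGUGG-3'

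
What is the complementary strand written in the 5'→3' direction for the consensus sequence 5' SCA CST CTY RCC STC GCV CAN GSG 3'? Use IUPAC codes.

Standard pairs A↔T, G↔C; ambiguity codes pair R↔Y, S↔S, V↔B, N↔N. Complement (SGTGSAGARYGGSAGCGBGTNCSC), then reverse for 5'→3'.

5'-CSCNTGBGCGASGGYRAGASGTGS-3'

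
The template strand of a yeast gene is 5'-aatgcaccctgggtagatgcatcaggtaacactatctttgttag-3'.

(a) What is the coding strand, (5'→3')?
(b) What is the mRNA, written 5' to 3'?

(a) The coding strand is the reverse complement of the template: complement TTACGTGGGACCCATCTACGTAGTCCATTGTGATAGAAACAATC, then reverse.
(b) mRNA has the coding-strand sequence with T→U.

(a) 5'-CTAACAAAGATAGTGTTACCTGATGCATCTACCCAGGGTGCATT-3'
(b) 5'-CUAACAAAGAUAGUGUUACCUGAUGCAUCUACCCAGGGUGCAUU-3'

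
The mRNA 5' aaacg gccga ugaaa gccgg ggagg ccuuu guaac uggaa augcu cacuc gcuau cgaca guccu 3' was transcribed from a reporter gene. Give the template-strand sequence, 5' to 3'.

Replace U with T to get the coding DNA strand: AAACGGCCGATGAAAGCCGGGGAGGCCTTTGTAACTGGAAATGCTCACTCGCTATCGACAGTCCT. The template strand is its reverse complement (complement TTTGCCGGCTACTTTCGGCCCCTCCGGAAACATTGACCTTTACGAGTGAGCGATAGCTGTCAGGA, then reverse).

5'-AGGACTGTCGATAGCGAGTGAGCATTTCCAGTTACAAAGGCCTCCCCGGCTTTCATCGGCCGTTT-3'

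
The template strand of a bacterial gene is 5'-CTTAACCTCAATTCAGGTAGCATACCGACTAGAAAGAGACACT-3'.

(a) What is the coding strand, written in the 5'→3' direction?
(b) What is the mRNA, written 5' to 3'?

(a) The coding strand is the reverse complement of the template: complement GAATTGGAGTTAAGTCCATCGTATGGCTGATCTTTCTCTGTGA, then reverse.
(b) mRNA has the coding-strand sequence with T→U.

(a) 5'-AGTGTCTCTTTCTAGTCGGTATGCTACCTGAATTGAGGTTAAG-3'
(b) 5'-AGUGUCUCUUUCUAGUCGGUAUGCUACCUGAAUUGAGGUUAAG-3'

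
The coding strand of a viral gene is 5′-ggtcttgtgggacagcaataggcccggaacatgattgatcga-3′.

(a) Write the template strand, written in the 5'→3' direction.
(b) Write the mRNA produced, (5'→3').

(a) 5'-TCGATCAATCATGTTCCGGGCCTATTGCTGTCCCACAAGACC-3'
(b) 5′-GGUCUUGUGGGACAGCAAUAGGCCCGGAACAUGAUUGAUCGA-3′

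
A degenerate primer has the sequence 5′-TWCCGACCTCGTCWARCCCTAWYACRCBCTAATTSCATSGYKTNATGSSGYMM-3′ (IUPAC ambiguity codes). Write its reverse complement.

5'-KKRCSSCATNAMRCSATGSAATTAGVGYGTRWTAGGGYTWGACGAGGTCGGWA-3'

Standard pairs A↔T, G↔C; ambiguity codes pair R↔Y, M↔K, W↔W, S↔S, B↔V, N↔N. Complement (AWGGCTGGAGCAGWTYGGGATWRTGYGVGATTAASGTASCRMANTACSSCRKK), then reverse for 5'→3'.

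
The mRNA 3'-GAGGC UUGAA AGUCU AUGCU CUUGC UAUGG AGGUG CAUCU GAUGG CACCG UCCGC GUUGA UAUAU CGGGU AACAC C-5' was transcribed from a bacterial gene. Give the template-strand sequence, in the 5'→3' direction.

5'-CTCCGAACTTTCAGATACGAGAACGATACCTCCACGTAGACTACCGTGGCAGGCGCAACTATATAGCCCATTGTGG-3'

Written 5'→3' the mRNA is CCACAAUGGGCUAUAUAGUUGCGCCUGCCACGGUAGUCUACGUGGAGGUAUCGUUCUCGUAUCUGAAAGUUCGGAG, so the coding DNA strand is CCACAATGGGCTATATAGTTGCGCCTGCCACGGTAGTCTACGTGGAGGTATCGTTCTCGTATCTGAAAGTTCGGAG. The template is its reverse complement.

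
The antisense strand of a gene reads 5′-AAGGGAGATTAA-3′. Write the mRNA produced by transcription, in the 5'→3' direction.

The mRNA has the sequence of the coding strand (reverse complement of the template) with T→U. Reverse complement of AAGGGAGATTAA is TTAATCTCCCTT; then T→U.

5′-UUAAUCUCCCUU-3′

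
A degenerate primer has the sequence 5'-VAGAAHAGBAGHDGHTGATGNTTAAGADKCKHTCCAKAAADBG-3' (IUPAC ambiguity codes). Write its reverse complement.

Standard pairs A↔T, G↔C; ambiguity codes pair K↔M, B↔V, D↔H, N↔N. Complement (BTCTTDTCVTCDHCDACTACNAATTCTHMGMDAGGTMTTTHVC), then reverse for 5'→3'.

5'-CVHTTTMTGGADMGMHTCTTAANCATCADCHDCTVCTDTTCTB-3'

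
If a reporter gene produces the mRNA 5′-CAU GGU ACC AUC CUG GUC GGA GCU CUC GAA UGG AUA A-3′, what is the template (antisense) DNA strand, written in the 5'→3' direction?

5'-TTATCCATTCGAGAGCTCCGACCAGGATGGTACCATG-3'

Replace U with T to get the coding DNA strand: CATGGTACCATCCTGGTCGGAGCTCTCGAATGGATAA. The template strand is its reverse complement (complement GTACCATGGTAGGACCAGCCTCGAGAGCTTACCTATT, then reverse).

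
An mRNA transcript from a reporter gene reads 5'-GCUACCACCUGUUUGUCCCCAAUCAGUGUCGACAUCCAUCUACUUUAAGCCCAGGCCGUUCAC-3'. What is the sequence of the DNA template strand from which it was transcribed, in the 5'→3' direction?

Replace U with T to get the coding DNA strand: GCTACCACCTGTTTGTCCCCAATCAGTGTCGACATCCATCTACTTTAAGCCCAGGCCGTTCAC. The template strand is its reverse complement (complement CGATGGTGGACAAACAGGGGTTAGTCACAGCTGTAGGTAGATGAAATTCGGGTCCGGCAAGTG, then reverse).

5'-GTGAACGGCCTGGGCTTAAAGTAGATGGATGTCGACACTGATTGGGGACAAACAGGTGGTAGC-3'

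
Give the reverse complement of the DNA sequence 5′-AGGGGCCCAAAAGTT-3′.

Complement each base (A↔T, G↔C): TCCCCGGGTTTTCAA. Then reverse.

5'-AACTTTTGGGCCCCT-3'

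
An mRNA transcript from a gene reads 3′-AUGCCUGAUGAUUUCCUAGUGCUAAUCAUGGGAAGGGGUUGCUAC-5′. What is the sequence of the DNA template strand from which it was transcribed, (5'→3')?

5'-TACGGACTACTAAAGGATCACGATTAGTACCCTTCCCCAACGATG-3'

Written 5'→3' the mRNA is CAUCGUUGGGGAAGGGUACUAAUCGUGAUCCUUUAGUAGUCCGUA, so the coding DNA strand is CATCGTTGGGGAAGGGTACTAATCGTGATCCTTTAGTAGTCCGTA. The template is its reverse complement.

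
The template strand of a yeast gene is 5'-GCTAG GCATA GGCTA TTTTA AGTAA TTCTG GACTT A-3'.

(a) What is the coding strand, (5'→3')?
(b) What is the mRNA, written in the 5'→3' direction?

(a) The coding strand is the reverse complement of the template: complement CGATCCGTATCCGATAAAATTCATTAAGACCTGAAT, then reverse.
(b) mRNA has the coding-strand sequence with T→U.

(a) 5'-TAAGTCCAGAATTACTTAAAATAGCCTATGCCTAGC-3'
(b) 5'-UAAGUCCAGAAUUACUUAAAAUAGCCUAUGCCUAGC-3'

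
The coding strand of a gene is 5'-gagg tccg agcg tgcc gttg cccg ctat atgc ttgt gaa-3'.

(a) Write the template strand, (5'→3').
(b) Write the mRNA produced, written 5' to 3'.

(a) 5'-TTCACAAGCATATAGCGGGCAACGGCACGCTCGGACCTC-3'
(b) 5'-GAGGUCCGAGCGUGCCGUUGCCCGCUAUAUGCUUGUGAA-3'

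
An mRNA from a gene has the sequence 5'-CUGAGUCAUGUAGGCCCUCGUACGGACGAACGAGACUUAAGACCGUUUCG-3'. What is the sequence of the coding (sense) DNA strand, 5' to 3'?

The coding DNA strand has the same 5'→3' sequence as the mRNA with U replaced by T.

5'-CTGAGTCATGTAGGCCCTCGTACGGACGAACGAGACTTAAGACCGTTTCG-3'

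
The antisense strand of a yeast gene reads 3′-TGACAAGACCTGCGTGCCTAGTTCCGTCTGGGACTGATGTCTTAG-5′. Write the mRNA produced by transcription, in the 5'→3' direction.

5'-ACUGUUCUGGACGCACGGAUCAAGGCAGACCCUGACUACAGAAUC-3'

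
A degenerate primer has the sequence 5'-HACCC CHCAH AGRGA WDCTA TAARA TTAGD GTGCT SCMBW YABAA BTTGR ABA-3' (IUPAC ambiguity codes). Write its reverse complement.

5'-TVTYCAAVTTVTRWVKGSAGCACHCTAATYTTATAGHWTCYCTDTGDGGGGTD-3'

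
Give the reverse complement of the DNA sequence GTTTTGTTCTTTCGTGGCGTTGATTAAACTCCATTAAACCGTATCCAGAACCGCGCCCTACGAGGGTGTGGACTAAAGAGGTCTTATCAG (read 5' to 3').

5'-CTGATAAGACCTCTTTAGTCCACACCCTCGTAGGGCGCGGTTCTGGATACGGTTTAATGGAGTTTAATCAACGCCACGAAAGAACAAAAC-3'

Reading the sequence 3'→5' and pairing each base (A↔T, G↔C) gives the reverse complement directly.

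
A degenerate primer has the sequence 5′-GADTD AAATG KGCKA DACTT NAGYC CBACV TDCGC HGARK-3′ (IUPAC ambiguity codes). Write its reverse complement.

Standard pairs A↔T, G↔C; ambiguity codes pair R↔Y, K↔M, B↔V, D↔H, N↔N. Complement (CTHAHTTTACMCGMTHTGAANTCRGGVTGBAHGCGDCTYM), then reverse for 5'→3'.

5'-MYTCDGCGHABGTVGGRCTNAAGTHTMGCMCATTTHAHTC-3'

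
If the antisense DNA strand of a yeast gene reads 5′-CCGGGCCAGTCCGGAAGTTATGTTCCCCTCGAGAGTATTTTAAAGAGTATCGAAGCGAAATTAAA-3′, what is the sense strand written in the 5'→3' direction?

5'-TTTAATTTCGCTTCGATACTCTTTAAAATACTCTCGAGGGGAACATAACTTCCGGACTGGCCCGG-3'

The coding strand is complementary and antiparallel to the template: take the complement (A↔T, G↔C) and reverse.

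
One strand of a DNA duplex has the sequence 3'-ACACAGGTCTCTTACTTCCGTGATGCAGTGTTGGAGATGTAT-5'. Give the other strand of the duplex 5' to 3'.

5'-TGTGTCCAGAGAATGAAGGCACTACGTCACAACCTCTACATA-3'

The strand is given 3'→5', so its complement runs 5'→3' in the same left-to-right order: pair each base A↔T, G↔C.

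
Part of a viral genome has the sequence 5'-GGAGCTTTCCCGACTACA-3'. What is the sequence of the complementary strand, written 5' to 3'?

The complement of GGAGCTTTCCCGACTACA is CCTCGAAAGGGCTGATGT (A↔T, G↔C). DNA strands are antiparallel, so the complementary strand runs 3'→5'; reversing gives the 5'→3' form.

5'-TGTAGTCGGGAAAGCTCC-3'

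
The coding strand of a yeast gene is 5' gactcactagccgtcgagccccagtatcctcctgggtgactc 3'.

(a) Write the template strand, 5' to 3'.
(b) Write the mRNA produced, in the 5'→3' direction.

(a) The template strand is the reverse complement of the coding strand: complement CTGAGTGATCGGCAGCTCGGGGTCATAGGAGGACCCACTGAG, then reverse.
(b) mRNA matches the coding strand with T→U.

(a) 5'-GAGTCACCCAGGAGGATACTGGGGCTCGACGGCTAGTGAGTC-3'
(b) 5′-GACUCACUAGCCGUCGAGCCCCAGUAUCCUCCUGGGUGACUC-3′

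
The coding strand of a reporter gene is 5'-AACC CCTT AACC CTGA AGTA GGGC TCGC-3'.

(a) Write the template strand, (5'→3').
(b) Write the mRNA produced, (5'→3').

(a) 5'-GCGAGCCCTACTTCAGGGTTAAGGGGTT-3'
(b) 5'-AACCCCUUAACCCUGAAGUAGGGCUCGC-3'

(a) The template strand is the reverse complement of the coding strand: complement TTGGGGAATTGGGACTTCATCCCGAGCG, then reverse.
(b) mRNA matches the coding strand with T→U.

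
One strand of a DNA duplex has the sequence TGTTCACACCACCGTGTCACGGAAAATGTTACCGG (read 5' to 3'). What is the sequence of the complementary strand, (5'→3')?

5'-CCGGTAACATTTTCCGTGACACGGTGGTGTGAACA-3'

The complement of TGTTCACACCACCGTGTCACGGAAAATGTTACCGG is ACAAGTGTGGTGGCACAGTGCCTTTTACAATGGCC (A↔T, G↔C). DNA strands are antiparallel, so the complementary strand runs 3'→5'; reversing gives the 5'→3' form.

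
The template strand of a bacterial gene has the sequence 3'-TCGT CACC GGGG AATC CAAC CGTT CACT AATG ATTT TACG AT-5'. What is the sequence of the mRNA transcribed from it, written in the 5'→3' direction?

5'-AGCAGUGGCCCCUUAGGUUGGCAAGUGAUUACUAAAAUGCUA-3'

Reading the template 3'→5' as shown, RNA polymerase pairs each base (A→U, T→A, G↔C) to build mRNA 5'→3' directly.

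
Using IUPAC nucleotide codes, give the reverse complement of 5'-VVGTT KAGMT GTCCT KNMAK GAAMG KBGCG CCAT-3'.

5'-ATGGCGCVMCKTTCMTKNMAGGACAKCTMAACBB-3'

Standard pairs A↔T, G↔C; ambiguity codes pair M↔K, B↔V, N↔N. Complement (BBCAAMTCKACAGGAMNKTMCTTKCMVCGCGGTA), then reverse for 5'→3'.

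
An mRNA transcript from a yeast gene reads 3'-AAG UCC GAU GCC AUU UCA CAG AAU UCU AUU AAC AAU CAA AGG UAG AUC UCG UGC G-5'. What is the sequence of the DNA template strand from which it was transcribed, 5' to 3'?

Written 5'→3' the mRNA is GCGUGCUCUAGAUGGAAACUAACAAUUAUCUUAAGACACUUUACCGUAGCCUGAA, so the coding DNA strand is GCGTGCTCTAGATGGAAACTAACAATTATCTTAAGACACTTTACCGTAGCCTGAA. The template is its reverse complement.

5'-TTCAGGCTACGGTAAAGTGTCTTAAGATAATTGTTAGTTTCCATCTAGAGCACGC-3'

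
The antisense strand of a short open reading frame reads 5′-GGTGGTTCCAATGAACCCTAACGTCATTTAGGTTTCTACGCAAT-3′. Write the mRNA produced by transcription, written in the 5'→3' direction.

5'-AUUGCGUAGAAACCUAAAUGACGUUAGGGUUCAUUGGAACCACC-3'

The mRNA has the sequence of the coding strand (reverse complement of the template) with T→U. Reverse complement of GGTGGTTCCAATGAACCCTAACGTCATTTAGGTTTCTACGCAAT is ATTGCGTAGAAACCTAAATGACGTTAGGGTTCATTGGAACCACC; then T→U.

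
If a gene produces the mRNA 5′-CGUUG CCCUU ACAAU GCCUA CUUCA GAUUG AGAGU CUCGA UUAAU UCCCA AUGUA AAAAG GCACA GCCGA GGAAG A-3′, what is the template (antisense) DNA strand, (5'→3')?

5'-TCTTCCTCGGCTGTGCCTTTTTACATTGGGAATTAATCGAGACTCTCAATCTGAAGTAGGCATTGTAAGGGCAACG-3'

Replace U with T to get the coding DNA strand: CGTTGCCCTTACAATGCCTACTTCAGATTGAGAGTCTCGATTAATTCCCAATGTAAAAAGGCACAGCCGAGGAAGA. The template strand is its reverse complement (complement GCAACGGGAATGTTACGGATGAAGTCTAACTCTCAGAGCTAATTAAGGGTTACATTTTTCCGTGTCGGCTCCTTCT, then reverse).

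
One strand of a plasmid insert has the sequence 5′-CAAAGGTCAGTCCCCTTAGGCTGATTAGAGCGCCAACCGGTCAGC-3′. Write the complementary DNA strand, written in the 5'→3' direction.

5'-GCTGACCGGTTGGCGCTCTAATCAGCCTAAGGGGACTGACCTTTG-3'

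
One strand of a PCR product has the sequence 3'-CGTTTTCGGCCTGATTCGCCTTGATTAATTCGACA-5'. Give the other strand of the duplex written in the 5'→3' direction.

5′-GCAAAAGCCGGACTAAGCGGAACTAATTAAGCTGT-3′

The strand is given 3'→5', so its complement runs 5'→3' in the same left-to-right order: pair each base A↔T, G↔C.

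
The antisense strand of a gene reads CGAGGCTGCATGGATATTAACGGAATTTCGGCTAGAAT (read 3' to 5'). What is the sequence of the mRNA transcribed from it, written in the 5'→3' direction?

5'-GCUCCGACGUACCUAUAAUUGCCUUAAAGCCGAUCUUA-3'

Reading the template 3'→5' as shown, RNA polymerase pairs each base (A→U, T→A, G↔C) to build mRNA 5'→3' directly.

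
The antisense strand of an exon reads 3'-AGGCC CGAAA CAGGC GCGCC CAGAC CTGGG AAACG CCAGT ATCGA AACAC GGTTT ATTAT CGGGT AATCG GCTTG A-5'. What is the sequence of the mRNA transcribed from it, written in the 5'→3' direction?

Reading the template 3'→5' as shown, RNA polymerase pairs each base (A→U, T→A, G↔C) to build mRNA 5'→3' directly.

5'-UCCGGGCUUUGUCCGCGCGGGUCUGGACCCUUUGCGGUCAUAGCUUUGUGCCAAAUAAUAGCCCAUUAGCCGAACU-3'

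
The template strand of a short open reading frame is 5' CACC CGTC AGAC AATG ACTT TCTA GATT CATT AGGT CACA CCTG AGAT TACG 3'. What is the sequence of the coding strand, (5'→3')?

The coding strand is complementary and antiparallel to the template: take the complement (A↔T, G↔C) and reverse.

5'-CGTAATCTCAGGTGTGACCTAATGAATCTAGAAAGTCATTGTCTGACGGGTG-3'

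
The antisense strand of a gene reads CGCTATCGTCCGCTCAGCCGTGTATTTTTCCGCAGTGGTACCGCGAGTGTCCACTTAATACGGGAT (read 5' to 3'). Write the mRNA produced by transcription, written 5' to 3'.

The mRNA has the sequence of the coding strand (reverse complement of the template) with T→U. Reverse complement of CGCTATCGTCCGCTCAGCCGTGTATTTTTCCGCAGTGGTACCGCGAGTGTCCACTTAATACGGGAT is ATCCCGTATTAAGTGGACACTCGCGGTACCACTGCGGAAAAATACACGGCTGAGCGGACGATAGCG; then T→U.

5′-AUCCCGUAUUAAGUGGACACUCGCGGUACCACUGCGGAAAAAUACACGGCUGAGCGGACGAUAGCG-3′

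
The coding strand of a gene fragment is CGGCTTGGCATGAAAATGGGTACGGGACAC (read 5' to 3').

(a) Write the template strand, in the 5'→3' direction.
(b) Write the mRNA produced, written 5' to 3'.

(a) The template strand is the reverse complement of the coding strand: complement GCCGAACCGTACTTTTACCCATGCCCTGTG, then reverse.
(b) mRNA matches the coding strand with T→U.

(a) 5'-GTGTCCCGTACCCATTTTCATGCCAAGCCG-3'
(b) 5'-CGGCUUGGCAUGAAAAUGGGUACGGGACAC-3'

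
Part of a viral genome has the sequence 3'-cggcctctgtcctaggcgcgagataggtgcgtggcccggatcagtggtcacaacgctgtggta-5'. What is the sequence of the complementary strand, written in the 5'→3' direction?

5'-GCCGGAGACAGGATCCGCGCTCTATCCACGCACCGGGCCTAGTCACCAGTGTTGCGACACCAT-3'

The strand is given 3'→5', so its complement runs 5'→3' in the same left-to-right order: pair each base A↔T, G↔C.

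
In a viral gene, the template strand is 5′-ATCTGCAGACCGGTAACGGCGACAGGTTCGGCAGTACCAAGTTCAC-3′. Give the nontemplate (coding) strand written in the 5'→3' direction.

The coding strand is complementary and antiparallel to the template: take the complement (A↔T, G↔C) and reverse.

5'-GTGAACTTGGTACTGCCGAACCTGTCGCCGTTACCGGTCTGCAGAT-3'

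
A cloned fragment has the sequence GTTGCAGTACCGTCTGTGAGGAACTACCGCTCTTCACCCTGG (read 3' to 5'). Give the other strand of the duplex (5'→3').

The strand is given 3'→5', so its complement runs 5'→3' in the same left-to-right order: pair each base A↔T, G↔C.

5'-CAACGTCATGGCAGACACTCCTTGATGGCGAGAAGTGGGACC-3'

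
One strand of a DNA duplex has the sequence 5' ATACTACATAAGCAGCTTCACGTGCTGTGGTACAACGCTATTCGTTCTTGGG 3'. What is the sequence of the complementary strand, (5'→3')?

5'-CCCAAGAACGAATAGCGTTGTACCACAGCACGTGAAGCTGCTTATGTAGTAT-3'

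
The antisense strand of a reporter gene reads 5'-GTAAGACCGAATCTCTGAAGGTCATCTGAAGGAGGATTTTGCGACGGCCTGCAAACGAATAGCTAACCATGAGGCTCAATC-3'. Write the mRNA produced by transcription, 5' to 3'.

5'-GAUUGAGCCUCAUGGUUAGCUAUUCGUUUGCAGGCCGUCGCAAAAUCCUCCUUCAGAUGACCUUCAGAGAUUCGGUCUUAC-3'

RNA polymerase reads the template 3'→5' and synthesizes mRNA 5'→3' by base-pairing (A→U, T→A, G↔C). The complement of the template is CATTCTGGCTTAGAGACTTCCAGTAGACTTCCTCCTAAAACGCTGCCGGACGTTTGCTTATCGATTGGTACTCCGAGTTAG; antiparallel, so 5'→3' the coding strand is GATTGAGCCTCATGGTTAGCTATTCGTTTGCAGGCCGTCGCAAAATCCTCCTTCAGATGACCTTCAGAGATTCGGTCTTAC. Replace T with U for the mRNA.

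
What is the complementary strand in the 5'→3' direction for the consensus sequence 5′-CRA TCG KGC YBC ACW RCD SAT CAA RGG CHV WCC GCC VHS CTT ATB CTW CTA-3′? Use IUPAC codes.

5'-TAGWAGVATAAGSDBGGCGGWBDGCCYTTGATSHGYWGTGVRGCMCGATYG-3'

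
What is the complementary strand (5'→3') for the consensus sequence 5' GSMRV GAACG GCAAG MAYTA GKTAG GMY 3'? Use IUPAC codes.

5'-RKCCTAMCTARTKCTTGCCGTTCBYKSC-3'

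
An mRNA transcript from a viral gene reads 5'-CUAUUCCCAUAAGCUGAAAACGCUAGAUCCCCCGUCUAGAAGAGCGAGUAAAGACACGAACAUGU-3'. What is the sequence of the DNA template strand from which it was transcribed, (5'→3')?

5'-ACATGTTCGTGTCTTTACTCGCTCTTCTAGACGGGGGATCTAGCGTTTTCAGCTTATGGGAATAG-3'

Replace U with T to get the coding DNA strand: CTATTCCCATAAGCTGAAAACGCTAGATCCCCCGTCTAGAAGAGCGAGTAAAGACACGAACATGT. The template strand is its reverse complement (complement GATAAGGGTATTCGACTTTTGCGATCTAGGGGGCAGATCTTCTCGCTCATTTCTGTGCTTGTACA, then reverse).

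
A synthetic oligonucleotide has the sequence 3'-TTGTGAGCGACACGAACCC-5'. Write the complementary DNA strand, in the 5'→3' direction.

The strand is given 3'→5', so its complement runs 5'→3' in the same left-to-right order: pair each base A↔T, G↔C.

5'-AACACTCGCTGTGCTTGGG-3'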